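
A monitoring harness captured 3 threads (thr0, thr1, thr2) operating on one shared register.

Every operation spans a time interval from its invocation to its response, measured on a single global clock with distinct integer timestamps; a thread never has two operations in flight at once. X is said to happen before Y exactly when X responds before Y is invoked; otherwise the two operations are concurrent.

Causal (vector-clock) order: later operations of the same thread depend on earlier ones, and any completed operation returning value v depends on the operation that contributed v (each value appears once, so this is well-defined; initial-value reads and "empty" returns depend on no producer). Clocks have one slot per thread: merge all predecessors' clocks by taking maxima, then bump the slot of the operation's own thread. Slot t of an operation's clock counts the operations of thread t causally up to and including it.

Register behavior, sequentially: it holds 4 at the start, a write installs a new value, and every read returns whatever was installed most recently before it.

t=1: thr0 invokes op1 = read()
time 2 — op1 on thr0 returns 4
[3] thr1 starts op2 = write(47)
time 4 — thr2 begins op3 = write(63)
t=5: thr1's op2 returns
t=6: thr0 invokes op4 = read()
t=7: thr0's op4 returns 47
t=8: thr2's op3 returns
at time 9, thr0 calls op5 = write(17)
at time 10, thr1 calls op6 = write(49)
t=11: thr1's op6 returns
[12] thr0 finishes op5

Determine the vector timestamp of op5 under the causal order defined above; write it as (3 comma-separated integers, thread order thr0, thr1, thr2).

(3, 1, 0)

VC(op3, invoked at 4): no causal predecessors; +1 on thr2 → (0, 0, 1)
VC(op2, invoked at 3): no causal predecessors; +1 on thr1 → (0, 1, 0)
VC(op1, invoked at 1): no causal predecessors; +1 on thr0 → (1, 0, 0)
op6, invoked 10, takes VC(op2)=(0, 1, 0) under max, adds 1 for thr1 → (0, 2, 0)
op4, invoked 6, takes VC(op1)=(1, 0, 0), VC(op2)=(0, 1, 0) under max, adds 1 for thr0 → (2, 1, 0)
op5, invoked 9, takes VC(op4)=(2, 1, 0) under max, adds 1 for thr0 → (3, 1, 0)
target: VC(op5) = (3, 1, 0)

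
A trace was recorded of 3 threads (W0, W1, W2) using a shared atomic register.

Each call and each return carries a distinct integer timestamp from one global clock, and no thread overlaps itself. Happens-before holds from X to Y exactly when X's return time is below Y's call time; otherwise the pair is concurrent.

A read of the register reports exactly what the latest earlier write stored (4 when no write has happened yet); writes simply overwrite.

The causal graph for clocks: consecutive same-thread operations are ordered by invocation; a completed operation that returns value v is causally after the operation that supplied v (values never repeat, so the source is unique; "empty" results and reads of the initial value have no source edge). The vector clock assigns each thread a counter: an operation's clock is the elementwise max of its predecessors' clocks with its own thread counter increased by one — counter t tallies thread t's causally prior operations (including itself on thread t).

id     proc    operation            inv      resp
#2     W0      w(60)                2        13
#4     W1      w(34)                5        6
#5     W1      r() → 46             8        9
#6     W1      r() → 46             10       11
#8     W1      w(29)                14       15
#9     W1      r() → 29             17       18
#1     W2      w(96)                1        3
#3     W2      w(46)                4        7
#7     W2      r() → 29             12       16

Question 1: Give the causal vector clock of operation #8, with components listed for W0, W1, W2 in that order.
no predecessors for #1 (invoked 1): W2 increments from zero → (0, 0, 1)
no predecessors for #4 (invoked 5): W1 increments from zero → (0, 1, 0)
no predecessors for #2 (invoked 2): W0 increments from zero → (1, 0, 0)
#3 (invocation 4): componentwise max over VC(#1)=(0, 0, 1), +1 at W2, giving (0, 0, 2)
#5 (invocation 8): componentwise max over VC(#3)=(0, 0, 2), VC(#4)=(0, 1, 0), +1 at W1, giving (0, 2, 2)
#6 (invocation 10): componentwise max over VC(#3)=(0, 0, 2), VC(#5)=(0, 2, 2), +1 at W1, giving (0, 3, 2)
#8 (invocation 14): componentwise max over VC(#6)=(0, 3, 2), +1 at W1, giving (0, 4, 2)
#7 (invocation 12): componentwise max over VC(#3)=(0, 0, 2), VC(#8)=(0, 4, 2), +1 at W2, giving (0, 4, 3)
#9 (invocation 17): componentwise max over VC(#8)=(0, 4, 2), +1 at W1, giving (0, 5, 2)
target: VC(#8) = (0, 4, 2)

(0, 4, 2)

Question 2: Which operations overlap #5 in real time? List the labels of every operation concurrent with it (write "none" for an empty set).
concurrent with #5 ([8,9]): every op whose interval crosses 8..9
#1 [1,3]: before
#2 [2,13]: concurrent
#3 [4,7]: before
#4 [5,6]: before
#6 [10,11]: after
#7 [12,16]: after
#8 [14,15]: after
#9 [17,18]: after

#2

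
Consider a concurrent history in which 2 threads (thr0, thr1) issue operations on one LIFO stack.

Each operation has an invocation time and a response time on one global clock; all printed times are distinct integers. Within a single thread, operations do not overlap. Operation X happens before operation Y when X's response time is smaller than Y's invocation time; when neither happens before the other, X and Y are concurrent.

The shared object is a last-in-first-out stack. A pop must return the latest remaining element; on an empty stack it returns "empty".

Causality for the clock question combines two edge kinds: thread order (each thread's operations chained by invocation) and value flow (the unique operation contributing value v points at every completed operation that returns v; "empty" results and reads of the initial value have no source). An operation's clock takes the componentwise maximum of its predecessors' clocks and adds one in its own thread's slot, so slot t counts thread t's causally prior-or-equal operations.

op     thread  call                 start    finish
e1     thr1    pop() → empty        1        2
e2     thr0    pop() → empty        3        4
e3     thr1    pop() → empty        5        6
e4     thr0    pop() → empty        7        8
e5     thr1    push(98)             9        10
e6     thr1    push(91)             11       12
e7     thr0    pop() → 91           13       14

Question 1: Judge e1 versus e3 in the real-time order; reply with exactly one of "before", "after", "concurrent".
Answer: before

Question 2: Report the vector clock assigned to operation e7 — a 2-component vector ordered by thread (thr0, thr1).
Answer: (3, 4)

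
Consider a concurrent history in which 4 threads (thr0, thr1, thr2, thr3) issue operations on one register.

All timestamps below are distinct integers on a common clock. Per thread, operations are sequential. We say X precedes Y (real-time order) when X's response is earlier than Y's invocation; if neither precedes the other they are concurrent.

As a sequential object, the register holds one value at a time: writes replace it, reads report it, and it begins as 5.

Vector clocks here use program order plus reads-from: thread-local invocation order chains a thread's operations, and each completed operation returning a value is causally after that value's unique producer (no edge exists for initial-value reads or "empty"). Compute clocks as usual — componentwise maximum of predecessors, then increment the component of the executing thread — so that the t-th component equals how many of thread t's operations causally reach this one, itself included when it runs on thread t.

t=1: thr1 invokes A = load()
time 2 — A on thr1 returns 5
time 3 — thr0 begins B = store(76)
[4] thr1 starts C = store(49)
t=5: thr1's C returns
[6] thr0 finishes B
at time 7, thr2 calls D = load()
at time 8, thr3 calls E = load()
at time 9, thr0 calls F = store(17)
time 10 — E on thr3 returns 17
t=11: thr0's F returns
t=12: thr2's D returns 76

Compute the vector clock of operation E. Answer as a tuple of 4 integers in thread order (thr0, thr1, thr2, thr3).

(2, 0, 0, 1)

no predecessors for A (invoked 1): thr1 increments from zero → (0, 1, 0, 0)
no predecessors for B (invoked 3): thr0 increments from zero → (1, 0, 0, 0)
VC(C, invoked at 4): max of VC(A)=(0, 1, 0, 0), then +1 on thread thr1 → (0, 2, 0, 0)
VC(D, invoked at 7): max of VC(B)=(1, 0, 0, 0), then +1 on thread thr2 → (1, 0, 1, 0)
VC(F, invoked at 9): max of VC(B)=(1, 0, 0, 0), then +1 on thread thr0 → (2, 0, 0, 0)
VC(E, invoked at 8): max of VC(F)=(2, 0, 0, 0), then +1 on thread thr3 → (2, 0, 0, 1)
target: VC(E) = (2, 0, 0, 1)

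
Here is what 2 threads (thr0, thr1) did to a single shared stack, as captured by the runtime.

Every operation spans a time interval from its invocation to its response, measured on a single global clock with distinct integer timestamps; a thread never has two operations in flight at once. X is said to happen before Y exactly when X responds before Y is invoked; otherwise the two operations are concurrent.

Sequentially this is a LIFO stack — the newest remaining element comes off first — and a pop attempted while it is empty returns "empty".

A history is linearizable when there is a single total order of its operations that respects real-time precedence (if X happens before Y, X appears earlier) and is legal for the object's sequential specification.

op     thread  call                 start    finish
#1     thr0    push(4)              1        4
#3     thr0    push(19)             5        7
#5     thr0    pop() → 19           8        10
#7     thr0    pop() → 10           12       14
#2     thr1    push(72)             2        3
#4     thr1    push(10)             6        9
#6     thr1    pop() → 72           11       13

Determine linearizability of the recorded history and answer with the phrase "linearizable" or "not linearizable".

witness order: #1, #2, #3, #5, #4, #7, #6
after step 1 (#1 push(4)): stack <4>
after step 2 (#2 push(72)): stack <4,72>
after step 3 (#3 push(19)): stack <4,72,19>
after step 4 (#5 pop() → 19): stack <4,72>
after step 5 (#4 push(10)): stack <4,72,10>
after step 6 (#7 pop() → 10): stack <4,72>
after step 7 (#6 pop() → 72): stack <4>

linearizable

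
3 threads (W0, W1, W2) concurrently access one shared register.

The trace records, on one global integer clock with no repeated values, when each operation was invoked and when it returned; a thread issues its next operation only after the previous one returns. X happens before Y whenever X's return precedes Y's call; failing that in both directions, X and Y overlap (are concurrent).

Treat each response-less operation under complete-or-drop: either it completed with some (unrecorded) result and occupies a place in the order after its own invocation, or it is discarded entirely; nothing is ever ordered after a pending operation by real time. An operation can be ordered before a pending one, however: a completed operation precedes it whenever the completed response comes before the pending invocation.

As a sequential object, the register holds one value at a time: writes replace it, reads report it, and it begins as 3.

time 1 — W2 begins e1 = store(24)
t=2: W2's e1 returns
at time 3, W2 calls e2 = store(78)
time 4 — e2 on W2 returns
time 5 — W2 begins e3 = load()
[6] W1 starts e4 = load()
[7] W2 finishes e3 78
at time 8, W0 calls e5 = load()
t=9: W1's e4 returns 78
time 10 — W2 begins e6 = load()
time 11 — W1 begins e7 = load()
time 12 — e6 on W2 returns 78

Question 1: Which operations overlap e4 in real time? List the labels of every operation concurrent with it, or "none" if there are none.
e3, e5

concurrent with e4 ([6,9]): every op whose interval crosses 6..9
e1 [1,2]: before
e2 [3,4]: before
e3 [5,7]: concurrent
e5 [8,…): concurrent
e6 [10,12]: after
e7 [11,…): after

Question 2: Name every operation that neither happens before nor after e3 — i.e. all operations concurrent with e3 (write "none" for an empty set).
e4

e3 runs from 5 to 7; window-overlapping ops are concurrent
e1 [1,2]: before
e2 [3,4]: before
e4 [6,9]: concurrent
e5 [8,…): after
e6 [10,12]: after
e7 [11,…): after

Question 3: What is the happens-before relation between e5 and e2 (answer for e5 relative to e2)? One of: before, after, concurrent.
after

e5 spans [8,…), e2 spans [3,4]
resp(e2)=4 < inv(e5)=8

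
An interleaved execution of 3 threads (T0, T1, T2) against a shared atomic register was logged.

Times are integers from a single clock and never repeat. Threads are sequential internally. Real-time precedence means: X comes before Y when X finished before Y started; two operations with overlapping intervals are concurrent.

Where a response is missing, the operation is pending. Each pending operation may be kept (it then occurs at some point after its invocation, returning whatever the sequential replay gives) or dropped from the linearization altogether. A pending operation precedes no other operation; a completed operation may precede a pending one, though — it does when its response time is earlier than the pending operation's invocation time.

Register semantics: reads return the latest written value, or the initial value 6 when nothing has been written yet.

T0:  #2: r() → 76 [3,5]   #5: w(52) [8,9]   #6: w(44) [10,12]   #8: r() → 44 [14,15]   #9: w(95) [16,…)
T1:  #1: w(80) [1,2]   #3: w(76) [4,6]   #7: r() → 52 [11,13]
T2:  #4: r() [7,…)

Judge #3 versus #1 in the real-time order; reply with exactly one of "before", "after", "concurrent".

after

#3 spans [4,6], #1 spans [1,2]
resp(#1)=2 < inv(#3)=4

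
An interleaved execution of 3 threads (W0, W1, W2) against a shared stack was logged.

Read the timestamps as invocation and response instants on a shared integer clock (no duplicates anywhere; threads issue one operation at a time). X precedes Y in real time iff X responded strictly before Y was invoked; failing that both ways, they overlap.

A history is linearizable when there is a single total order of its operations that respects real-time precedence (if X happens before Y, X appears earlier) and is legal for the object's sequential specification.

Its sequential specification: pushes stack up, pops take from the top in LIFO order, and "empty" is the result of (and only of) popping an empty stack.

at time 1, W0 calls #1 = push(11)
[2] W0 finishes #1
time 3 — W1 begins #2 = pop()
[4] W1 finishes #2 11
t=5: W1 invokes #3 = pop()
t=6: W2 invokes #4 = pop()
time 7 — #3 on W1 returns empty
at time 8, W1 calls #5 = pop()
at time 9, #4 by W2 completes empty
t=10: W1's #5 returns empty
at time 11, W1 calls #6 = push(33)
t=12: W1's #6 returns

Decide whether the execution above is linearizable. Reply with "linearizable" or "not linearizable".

linearizable

witness order: #1, #2, #3, #4, #5, #6
step 1: #1 push(11) — stack <11>
step 2: #2 pop() → 11 — stack <>
step 3: #3 pop() → empty — stack <>
step 4: #4 pop() → empty — stack <>
step 5: #5 pop() → empty — stack <>
step 6: #6 push(33) — stack <33>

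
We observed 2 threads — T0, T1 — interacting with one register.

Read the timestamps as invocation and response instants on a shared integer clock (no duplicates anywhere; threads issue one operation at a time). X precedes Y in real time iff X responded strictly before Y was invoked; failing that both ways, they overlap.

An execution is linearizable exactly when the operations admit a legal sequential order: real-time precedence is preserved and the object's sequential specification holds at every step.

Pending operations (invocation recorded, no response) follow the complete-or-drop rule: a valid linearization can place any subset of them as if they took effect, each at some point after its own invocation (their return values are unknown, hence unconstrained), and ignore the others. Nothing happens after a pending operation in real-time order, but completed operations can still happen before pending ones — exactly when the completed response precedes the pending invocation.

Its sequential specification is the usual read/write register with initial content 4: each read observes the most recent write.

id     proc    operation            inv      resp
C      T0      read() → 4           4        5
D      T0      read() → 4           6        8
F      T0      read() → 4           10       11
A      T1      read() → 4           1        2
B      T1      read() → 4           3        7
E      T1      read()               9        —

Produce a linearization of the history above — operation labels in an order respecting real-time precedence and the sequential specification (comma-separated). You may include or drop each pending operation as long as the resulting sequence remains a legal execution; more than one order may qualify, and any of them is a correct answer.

A, B, C, D, E, F

after step 1 (A read() → 4): value 4
after step 2 (B read() → 4): value 4
after step 3 (C read() → 4): value 4
after step 4 (D read() → 4): value 4
after step 5 (E read() (pending, included)): value 4
after step 6 (F read() → 4): value 4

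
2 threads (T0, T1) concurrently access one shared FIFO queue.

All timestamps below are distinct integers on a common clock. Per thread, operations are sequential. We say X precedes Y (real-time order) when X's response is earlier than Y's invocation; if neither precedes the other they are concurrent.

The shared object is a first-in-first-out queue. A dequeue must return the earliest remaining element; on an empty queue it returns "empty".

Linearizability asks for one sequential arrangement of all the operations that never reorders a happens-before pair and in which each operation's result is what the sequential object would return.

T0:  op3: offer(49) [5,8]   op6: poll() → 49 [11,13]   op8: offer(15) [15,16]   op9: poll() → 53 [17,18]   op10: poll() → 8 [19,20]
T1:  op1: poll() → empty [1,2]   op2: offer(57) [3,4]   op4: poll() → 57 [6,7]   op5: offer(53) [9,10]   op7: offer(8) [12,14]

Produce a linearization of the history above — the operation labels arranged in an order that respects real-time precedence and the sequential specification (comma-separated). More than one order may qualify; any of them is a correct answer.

1. op1 poll() → empty, leaving queue <>
2. op2 offer(57), leaving queue <57>
3. op3 offer(49), leaving queue <57,49>
4. op4 poll() → 57, leaving queue <49>
5. op5 offer(53), leaving queue <49,53>
6. op6 poll() → 49, leaving queue <53>
7. op7 offer(8), leaving queue <53,8>
8. op8 offer(15), leaving queue <53,8,15>
9. op9 poll() → 53, leaving queue <8,15>
10. op10 poll() → 8, leaving queue <15>

op1, op2, op3, op4, op5, op6, op7, op8, op9, op10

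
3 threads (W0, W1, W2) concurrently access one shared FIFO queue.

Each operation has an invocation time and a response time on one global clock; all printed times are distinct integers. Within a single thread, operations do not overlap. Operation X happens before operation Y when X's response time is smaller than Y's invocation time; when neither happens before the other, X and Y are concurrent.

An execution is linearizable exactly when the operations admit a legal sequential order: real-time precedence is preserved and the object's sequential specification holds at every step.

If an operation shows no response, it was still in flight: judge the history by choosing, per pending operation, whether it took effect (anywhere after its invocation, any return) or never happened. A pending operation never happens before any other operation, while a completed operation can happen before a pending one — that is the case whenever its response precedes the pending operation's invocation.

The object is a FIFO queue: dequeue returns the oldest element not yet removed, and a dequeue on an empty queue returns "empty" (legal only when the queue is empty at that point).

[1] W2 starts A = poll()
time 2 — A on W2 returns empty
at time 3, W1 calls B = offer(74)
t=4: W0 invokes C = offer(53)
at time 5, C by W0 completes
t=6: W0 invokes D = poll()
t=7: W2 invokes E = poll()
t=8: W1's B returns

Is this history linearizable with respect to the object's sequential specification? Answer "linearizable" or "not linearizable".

linearizable

witness order: A, B, C
step 1: A poll() → empty — queue <>
step 2: B offer(74) — queue <74>
step 3: C offer(53) — queue <74,53>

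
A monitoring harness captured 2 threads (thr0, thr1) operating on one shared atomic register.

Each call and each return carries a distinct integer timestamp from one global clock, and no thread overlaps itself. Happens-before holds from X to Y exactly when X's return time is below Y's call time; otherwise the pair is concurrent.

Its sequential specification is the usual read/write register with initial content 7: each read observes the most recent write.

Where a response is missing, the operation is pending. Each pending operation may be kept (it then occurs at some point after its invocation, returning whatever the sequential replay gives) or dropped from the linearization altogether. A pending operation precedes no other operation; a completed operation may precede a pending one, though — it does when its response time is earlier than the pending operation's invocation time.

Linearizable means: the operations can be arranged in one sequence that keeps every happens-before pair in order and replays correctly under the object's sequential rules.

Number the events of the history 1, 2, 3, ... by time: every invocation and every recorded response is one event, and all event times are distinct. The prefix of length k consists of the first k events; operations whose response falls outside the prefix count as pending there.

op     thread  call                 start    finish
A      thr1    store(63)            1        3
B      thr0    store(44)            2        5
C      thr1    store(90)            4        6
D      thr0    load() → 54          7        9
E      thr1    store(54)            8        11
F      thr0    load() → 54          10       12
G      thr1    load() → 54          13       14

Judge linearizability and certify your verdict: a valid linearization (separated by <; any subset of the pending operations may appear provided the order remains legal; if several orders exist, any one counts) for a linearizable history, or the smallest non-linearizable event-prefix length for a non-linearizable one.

1. A store(63), leaving value 63
2. B store(44), leaving value 44
3. C store(90), leaving value 90
4. E store(54), leaving value 54
5. D load() → 54, leaving value 54
6. F load() → 54, leaving value 54
7. G load() → 54, leaving value 54

linearizable — witness: A < B < C < E < D < F < G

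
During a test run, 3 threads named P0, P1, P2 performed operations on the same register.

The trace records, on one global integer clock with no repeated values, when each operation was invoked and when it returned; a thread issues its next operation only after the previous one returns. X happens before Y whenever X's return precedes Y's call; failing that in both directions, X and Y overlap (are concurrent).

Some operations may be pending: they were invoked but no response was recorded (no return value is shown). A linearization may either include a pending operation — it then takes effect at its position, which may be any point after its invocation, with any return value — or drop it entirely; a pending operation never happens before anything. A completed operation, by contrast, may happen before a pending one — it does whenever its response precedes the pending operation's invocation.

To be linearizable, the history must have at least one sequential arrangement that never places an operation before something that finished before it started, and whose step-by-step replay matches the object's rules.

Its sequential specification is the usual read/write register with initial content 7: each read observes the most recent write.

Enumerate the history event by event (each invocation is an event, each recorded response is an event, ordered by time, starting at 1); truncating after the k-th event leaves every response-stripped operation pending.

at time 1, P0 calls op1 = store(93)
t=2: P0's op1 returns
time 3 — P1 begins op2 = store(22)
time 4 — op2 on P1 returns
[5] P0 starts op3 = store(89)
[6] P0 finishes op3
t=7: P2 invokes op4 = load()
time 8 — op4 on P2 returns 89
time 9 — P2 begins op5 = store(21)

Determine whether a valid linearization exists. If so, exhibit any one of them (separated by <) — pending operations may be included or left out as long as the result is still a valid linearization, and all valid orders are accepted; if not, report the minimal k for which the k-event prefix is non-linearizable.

1. op1 store(93), leaving value 93
2. op2 store(22), leaving value 22
3. op3 store(89), leaving value 89
4. op4 load() → 89, leaving value 89

linearizable — witness: op1 < op2 < op3 < op4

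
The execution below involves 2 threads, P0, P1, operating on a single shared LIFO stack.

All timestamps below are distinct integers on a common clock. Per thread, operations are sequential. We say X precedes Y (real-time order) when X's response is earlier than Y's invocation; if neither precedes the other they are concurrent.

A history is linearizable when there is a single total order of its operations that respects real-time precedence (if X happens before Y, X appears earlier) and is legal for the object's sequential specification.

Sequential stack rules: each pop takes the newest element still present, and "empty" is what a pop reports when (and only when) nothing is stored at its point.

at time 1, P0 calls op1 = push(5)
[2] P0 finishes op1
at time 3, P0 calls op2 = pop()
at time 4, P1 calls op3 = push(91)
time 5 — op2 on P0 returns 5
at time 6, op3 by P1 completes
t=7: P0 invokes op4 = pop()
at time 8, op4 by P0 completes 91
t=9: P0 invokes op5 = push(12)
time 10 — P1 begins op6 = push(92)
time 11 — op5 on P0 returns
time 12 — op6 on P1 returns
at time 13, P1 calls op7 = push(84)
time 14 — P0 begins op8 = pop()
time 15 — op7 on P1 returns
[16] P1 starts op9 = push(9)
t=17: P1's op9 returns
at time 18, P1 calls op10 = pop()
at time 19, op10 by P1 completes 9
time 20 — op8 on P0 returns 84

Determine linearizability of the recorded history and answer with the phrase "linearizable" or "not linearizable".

linearizable

witness order: op1, op2, op3, op4, op5, op6, op7, op8, op9, op10
after step 1 (op1 push(5)): stack <5>
after step 2 (op2 pop() → 5): stack <>
after step 3 (op3 push(91)): stack <91>
after step 4 (op4 pop() → 91): stack <>
after step 5 (op5 push(12)): stack <12>
after step 6 (op6 push(92)): stack <12,92>
after step 7 (op7 push(84)): stack <12,92,84>
after step 8 (op8 pop() → 84): stack <12,92>
after step 9 (op9 push(9)): stack <12,92,9>
after step 10 (op10 pop() → 9): stack <12,92>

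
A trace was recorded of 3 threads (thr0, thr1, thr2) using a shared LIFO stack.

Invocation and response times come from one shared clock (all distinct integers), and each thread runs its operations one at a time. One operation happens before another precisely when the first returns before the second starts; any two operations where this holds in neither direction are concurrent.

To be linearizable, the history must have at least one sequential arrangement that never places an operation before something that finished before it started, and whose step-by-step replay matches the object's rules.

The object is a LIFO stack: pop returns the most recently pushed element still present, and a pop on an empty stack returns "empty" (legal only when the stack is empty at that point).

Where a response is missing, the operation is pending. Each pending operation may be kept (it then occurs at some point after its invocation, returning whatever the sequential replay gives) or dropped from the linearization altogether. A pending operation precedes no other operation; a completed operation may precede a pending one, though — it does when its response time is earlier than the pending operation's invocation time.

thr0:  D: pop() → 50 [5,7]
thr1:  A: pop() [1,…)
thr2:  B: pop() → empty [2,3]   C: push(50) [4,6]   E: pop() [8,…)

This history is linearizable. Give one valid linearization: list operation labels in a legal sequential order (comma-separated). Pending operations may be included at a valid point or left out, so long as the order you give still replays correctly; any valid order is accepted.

step 1: A pop() (pending, included) — stack <>
step 2: B pop() → empty — stack <>
step 3: C push(50) — stack <50>
step 4: D pop() → 50 — stack <>

A, B, C, D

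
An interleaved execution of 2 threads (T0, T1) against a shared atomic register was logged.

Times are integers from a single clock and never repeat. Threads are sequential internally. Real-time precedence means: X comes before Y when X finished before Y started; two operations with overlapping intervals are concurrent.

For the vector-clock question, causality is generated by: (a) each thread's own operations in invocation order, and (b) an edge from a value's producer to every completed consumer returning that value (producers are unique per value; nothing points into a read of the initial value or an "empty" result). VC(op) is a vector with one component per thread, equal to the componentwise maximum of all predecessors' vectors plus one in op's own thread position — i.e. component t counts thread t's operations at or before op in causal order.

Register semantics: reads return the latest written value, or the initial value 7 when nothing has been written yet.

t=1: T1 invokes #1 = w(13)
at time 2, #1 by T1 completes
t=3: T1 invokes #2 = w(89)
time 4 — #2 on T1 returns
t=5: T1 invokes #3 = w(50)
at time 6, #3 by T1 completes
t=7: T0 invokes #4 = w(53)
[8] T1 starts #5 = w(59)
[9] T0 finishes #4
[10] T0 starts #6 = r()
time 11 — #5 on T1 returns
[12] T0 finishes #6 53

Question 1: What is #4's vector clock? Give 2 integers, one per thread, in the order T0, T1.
(1, 0)

#1 (invocation 1): nothing precedes it; T1's component alone gives (0, 1)
#4 (invocation 7): nothing precedes it; T0's component alone gives (1, 0)
#2, invoked 3, takes VC(#1)=(0, 1) under max, adds 1 for T1 → (0, 2)
#6, invoked 10, takes VC(#4)=(1, 0) under max, adds 1 for T0 → (2, 0)
#3, invoked 5, takes VC(#2)=(0, 2) under max, adds 1 for T1 → (0, 3)
#5, invoked 8, takes VC(#3)=(0, 3) under max, adds 1 for T1 → (0, 4)
target: VC(#4) = (1, 0)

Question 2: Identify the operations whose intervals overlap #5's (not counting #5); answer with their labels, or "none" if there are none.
#4, #6

#5 spans [8,11]; an op avoiding the whole window 8..11 is ordered, any other is concurrent
#1 [1,2]: before
#2 [3,4]: before
#3 [5,6]: before
#4 [7,9]: concurrent
#6 [10,12]: concurrent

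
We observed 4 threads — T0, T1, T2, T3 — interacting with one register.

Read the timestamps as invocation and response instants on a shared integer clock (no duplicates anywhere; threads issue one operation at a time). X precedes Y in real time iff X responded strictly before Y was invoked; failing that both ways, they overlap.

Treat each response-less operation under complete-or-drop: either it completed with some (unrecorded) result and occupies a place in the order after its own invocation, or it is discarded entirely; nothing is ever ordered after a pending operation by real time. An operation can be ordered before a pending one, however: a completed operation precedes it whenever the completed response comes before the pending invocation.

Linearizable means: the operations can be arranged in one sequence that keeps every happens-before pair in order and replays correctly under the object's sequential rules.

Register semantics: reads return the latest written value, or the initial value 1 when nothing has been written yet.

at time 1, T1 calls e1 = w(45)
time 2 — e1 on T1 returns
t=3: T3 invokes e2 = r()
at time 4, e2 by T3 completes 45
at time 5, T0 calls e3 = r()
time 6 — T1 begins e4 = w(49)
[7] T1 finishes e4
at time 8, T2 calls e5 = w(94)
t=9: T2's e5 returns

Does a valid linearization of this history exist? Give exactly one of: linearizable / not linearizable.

linearizable

a witness: e1, e2, e3, e4, e5
1. e1 w(45), leaving value 45
2. e2 r() → 45, leaving value 45
3. e3 r() (pending, included), leaving value 45
4. e4 w(49), leaving value 49
5. e5 w(94), leaving value 94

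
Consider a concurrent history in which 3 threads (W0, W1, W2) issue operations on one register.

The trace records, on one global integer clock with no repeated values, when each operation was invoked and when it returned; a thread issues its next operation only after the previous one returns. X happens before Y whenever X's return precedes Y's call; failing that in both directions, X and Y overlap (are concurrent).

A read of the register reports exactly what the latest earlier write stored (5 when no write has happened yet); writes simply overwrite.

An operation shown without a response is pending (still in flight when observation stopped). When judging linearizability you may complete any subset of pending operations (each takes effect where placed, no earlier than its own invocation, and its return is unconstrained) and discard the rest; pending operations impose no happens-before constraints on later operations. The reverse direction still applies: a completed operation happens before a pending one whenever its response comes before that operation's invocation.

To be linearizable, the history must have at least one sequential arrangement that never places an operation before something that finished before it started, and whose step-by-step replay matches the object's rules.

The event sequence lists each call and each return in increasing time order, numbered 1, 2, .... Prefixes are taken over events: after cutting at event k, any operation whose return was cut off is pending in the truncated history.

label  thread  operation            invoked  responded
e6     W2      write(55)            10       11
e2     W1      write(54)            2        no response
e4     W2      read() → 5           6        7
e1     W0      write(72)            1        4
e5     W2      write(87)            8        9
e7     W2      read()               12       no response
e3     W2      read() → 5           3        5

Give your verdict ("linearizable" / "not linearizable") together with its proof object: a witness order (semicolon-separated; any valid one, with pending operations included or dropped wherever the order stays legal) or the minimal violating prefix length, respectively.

the violation lands at event 7, e4's response at time 7: events 1..6 linearize, events 1..7 do not
all 2 real-time-respecting orders fail — 3 completed register operations, no legal replay
every completion of the 1 pending operation (e2) was checked; none linearizes
for example e1, e3, e4 (pending dropped) fails at step 2: e3 read() → 5 is not legal there
for example e3, e1, e4 (pending dropped) fails at step 3: e4 read() → 5 is not legal there

not linearizable — minimal violating prefix: 7 events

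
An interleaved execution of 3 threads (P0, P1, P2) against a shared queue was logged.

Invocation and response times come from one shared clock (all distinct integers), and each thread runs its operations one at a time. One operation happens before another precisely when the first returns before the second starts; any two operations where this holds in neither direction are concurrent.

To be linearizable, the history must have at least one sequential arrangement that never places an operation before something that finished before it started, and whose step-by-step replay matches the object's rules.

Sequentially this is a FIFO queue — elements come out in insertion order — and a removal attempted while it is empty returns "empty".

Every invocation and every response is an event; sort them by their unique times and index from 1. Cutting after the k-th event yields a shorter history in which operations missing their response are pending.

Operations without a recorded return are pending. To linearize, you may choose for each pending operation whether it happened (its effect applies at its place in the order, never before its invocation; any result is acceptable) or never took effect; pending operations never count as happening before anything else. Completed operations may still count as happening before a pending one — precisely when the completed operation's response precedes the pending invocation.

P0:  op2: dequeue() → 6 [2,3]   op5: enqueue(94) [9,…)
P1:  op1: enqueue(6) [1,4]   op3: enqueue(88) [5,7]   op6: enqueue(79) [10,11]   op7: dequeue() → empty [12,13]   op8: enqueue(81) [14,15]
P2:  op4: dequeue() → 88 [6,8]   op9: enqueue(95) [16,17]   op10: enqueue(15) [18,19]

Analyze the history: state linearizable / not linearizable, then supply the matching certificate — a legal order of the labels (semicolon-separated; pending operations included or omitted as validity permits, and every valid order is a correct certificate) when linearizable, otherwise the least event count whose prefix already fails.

through event 12 a valid linearization exists; event 13 (op7 responding at time 13) ends that
checked exhaustively: 4 real-time-consistent orders of 6 completed operations, zero legal queue replays
include/drop combinations of the 1 pending operation (op5) were all tried; none helps
take op1, op2, op3, op4, op6, op7 (pending dropped): step 6 already fails, because op7 dequeue() → empty cannot occur there
take op1, op2, op4, op3, op6, op7 (pending dropped): step 3 already fails, because op4 dequeue() → 88 cannot occur there

not linearizable — minimal violating prefix: 13 events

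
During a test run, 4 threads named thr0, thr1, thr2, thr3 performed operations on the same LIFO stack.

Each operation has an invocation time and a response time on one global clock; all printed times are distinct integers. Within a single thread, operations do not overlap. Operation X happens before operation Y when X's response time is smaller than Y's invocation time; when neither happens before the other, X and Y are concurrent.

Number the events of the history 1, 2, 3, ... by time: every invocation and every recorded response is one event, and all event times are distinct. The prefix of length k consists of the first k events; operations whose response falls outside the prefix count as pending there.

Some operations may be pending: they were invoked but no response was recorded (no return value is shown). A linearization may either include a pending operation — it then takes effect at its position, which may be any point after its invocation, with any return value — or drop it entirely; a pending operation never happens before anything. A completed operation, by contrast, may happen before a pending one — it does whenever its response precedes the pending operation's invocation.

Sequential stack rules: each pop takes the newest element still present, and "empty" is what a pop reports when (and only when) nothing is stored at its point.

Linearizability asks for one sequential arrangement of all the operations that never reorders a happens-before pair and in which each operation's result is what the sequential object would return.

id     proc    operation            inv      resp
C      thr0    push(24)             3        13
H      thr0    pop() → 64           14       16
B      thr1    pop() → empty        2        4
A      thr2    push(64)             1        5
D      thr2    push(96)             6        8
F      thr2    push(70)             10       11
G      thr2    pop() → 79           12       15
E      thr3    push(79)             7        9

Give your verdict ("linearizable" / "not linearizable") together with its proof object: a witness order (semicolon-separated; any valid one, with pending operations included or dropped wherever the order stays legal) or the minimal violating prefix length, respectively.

not linearizable — minimal violating prefix: 16 events

cut after 15 events: linearizable; cut after 16 events (H responds, time 16): not linearizable
every one of the 52 real-time-consistent orders over 8 completed LIFO stack ops fails the sequential spec
one such order, A, B, C, D, E, F, G, H, breaks at step 2 where B pop() → empty is illegal
one such order, A, B, C, D, E, F, H, G, breaks at step 2 where B pop() → empty is illegal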